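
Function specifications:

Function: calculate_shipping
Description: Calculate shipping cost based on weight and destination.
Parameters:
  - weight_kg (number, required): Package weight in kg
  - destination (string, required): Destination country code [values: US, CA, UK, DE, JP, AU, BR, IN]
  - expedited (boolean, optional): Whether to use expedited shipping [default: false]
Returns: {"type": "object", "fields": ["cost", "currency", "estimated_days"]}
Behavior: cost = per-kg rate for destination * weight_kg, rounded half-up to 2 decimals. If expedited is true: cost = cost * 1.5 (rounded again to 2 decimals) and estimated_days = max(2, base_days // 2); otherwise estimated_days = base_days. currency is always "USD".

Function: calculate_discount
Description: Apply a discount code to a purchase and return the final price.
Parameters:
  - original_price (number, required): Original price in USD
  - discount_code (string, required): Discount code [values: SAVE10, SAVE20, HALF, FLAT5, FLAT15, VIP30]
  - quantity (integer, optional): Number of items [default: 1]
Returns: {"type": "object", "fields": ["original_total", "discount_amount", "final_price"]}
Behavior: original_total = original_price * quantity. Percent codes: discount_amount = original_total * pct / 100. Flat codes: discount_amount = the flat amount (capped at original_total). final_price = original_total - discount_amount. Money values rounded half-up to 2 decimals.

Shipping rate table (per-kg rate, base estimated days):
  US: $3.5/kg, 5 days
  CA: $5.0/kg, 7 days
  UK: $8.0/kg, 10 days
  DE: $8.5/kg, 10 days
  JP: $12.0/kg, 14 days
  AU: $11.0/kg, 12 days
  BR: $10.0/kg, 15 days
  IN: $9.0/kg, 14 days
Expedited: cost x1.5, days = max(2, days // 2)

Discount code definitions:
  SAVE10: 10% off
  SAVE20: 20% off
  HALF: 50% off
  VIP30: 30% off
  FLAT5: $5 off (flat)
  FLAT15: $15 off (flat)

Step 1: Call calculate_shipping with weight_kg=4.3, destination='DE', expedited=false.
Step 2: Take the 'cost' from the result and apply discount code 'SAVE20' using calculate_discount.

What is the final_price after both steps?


Step 1: calculate_shipping(weight_kg=4.3, destination=DE, expedited=false)
  Rate for DE: $8.5/kg, base 10 days
  cost = 8.5 * 4.3 = 36.55 -> 36.55
  expedited not set/false: estimated_days = 10
  -> cost = 36.55 USD
Step 2: calculate_discount(original_price=36.55, discount_code=SAVE20, quantity=1)
  original_total = 36.55 * 1 = 36.55
  SAVE20 = 20% off: discount_amount = 36.55 * 20/100 = 7.31 -> 7.31
  final_price = 36.55 - 7.31 = 29.24
  -> final_price = 29.24
$29.24


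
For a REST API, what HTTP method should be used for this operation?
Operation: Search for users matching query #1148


GET = read, POST = create, PUT = update/replace, DELETE = remove
This operation is a read.
GET


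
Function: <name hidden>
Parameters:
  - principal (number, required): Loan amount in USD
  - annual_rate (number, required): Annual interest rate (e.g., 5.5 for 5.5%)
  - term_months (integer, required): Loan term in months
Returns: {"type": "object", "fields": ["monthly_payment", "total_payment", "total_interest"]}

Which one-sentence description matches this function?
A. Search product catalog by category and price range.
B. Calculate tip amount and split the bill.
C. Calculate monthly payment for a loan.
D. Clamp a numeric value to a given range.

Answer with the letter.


Parameters principal, annual_rate, term_months and return ["monthly_payment", "total_payment", "total_interest"] fit: Calculate monthly payment for a loan.
C


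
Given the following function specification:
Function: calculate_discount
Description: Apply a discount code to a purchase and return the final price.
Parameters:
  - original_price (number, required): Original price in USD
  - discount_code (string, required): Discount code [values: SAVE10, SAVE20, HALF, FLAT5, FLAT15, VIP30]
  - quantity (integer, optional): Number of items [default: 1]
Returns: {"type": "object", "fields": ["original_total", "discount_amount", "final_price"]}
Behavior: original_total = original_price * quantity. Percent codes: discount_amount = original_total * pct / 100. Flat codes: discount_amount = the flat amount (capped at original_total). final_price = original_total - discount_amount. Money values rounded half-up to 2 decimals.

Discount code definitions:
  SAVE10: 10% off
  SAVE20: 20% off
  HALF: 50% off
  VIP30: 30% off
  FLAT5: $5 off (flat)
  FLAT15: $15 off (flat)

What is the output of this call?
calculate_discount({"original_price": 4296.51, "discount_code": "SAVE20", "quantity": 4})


original_total = 4296.51 * 4 = 17186.04
SAVE20 = 20% off: discount_amount = 17186.04 * 20/100 = 3437.208 -> 3437.21
final_price = 17186.04 - 3437.21 = 13748.83
Output:
{"original_total": 17186.04, "discount_amount": 3437.21, "final_price": 13748.83}


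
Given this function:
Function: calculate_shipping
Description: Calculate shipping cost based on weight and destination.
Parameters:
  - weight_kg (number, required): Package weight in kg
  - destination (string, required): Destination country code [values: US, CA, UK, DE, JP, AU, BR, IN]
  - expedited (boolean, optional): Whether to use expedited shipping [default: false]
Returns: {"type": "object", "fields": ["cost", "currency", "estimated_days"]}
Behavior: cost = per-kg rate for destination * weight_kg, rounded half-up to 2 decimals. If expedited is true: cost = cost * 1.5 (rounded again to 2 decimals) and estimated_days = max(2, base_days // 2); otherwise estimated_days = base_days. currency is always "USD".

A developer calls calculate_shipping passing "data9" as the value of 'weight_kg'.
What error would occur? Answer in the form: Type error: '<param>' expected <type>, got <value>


Spec: 'weight_kg' is declared as number; "data9" is a string.
Type error: 'weight_kg' expected number, got "data9"


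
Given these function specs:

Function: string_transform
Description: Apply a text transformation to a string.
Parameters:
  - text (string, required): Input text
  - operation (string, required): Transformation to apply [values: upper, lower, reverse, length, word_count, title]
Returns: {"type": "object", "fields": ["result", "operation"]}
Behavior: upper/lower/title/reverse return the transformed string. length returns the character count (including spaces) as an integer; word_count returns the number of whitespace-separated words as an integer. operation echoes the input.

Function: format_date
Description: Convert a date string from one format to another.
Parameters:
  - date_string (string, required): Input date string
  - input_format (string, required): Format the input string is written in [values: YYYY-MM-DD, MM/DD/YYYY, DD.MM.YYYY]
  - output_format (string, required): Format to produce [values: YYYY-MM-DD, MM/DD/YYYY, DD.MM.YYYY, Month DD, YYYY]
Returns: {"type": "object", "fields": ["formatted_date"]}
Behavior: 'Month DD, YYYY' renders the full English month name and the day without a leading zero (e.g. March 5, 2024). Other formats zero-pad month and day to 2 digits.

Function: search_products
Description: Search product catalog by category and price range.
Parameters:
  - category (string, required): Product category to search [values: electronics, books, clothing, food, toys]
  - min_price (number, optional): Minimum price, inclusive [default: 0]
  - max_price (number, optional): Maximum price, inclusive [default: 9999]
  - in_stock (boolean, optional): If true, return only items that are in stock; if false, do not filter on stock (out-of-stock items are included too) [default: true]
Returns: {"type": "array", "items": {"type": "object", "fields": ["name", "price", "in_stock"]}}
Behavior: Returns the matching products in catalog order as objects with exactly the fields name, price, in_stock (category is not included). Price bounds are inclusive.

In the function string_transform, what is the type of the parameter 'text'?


The string_transform spec declares:
  - text (string, required): Input text
Type:
string


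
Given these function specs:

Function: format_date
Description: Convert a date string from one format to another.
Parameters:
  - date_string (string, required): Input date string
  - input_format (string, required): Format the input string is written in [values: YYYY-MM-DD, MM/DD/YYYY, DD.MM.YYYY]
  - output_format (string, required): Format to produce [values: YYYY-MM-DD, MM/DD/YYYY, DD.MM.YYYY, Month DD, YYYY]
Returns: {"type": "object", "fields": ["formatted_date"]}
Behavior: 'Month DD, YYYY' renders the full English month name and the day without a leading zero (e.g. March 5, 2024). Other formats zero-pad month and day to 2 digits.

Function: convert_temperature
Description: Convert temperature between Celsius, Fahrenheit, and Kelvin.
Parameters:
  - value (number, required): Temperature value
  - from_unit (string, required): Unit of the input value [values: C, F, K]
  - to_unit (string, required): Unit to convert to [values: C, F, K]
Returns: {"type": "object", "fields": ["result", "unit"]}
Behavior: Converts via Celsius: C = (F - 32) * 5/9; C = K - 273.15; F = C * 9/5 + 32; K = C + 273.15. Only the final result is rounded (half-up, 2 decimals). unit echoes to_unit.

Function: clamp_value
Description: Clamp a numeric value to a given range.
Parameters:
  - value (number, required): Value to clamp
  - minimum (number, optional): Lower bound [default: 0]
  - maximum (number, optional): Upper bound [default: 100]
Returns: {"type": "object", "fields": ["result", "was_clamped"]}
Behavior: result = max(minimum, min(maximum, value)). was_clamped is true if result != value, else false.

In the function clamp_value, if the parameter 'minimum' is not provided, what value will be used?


The clamp_value spec declares:
  - minimum (number, optional): Lower bound [default: 0]
Default:
0


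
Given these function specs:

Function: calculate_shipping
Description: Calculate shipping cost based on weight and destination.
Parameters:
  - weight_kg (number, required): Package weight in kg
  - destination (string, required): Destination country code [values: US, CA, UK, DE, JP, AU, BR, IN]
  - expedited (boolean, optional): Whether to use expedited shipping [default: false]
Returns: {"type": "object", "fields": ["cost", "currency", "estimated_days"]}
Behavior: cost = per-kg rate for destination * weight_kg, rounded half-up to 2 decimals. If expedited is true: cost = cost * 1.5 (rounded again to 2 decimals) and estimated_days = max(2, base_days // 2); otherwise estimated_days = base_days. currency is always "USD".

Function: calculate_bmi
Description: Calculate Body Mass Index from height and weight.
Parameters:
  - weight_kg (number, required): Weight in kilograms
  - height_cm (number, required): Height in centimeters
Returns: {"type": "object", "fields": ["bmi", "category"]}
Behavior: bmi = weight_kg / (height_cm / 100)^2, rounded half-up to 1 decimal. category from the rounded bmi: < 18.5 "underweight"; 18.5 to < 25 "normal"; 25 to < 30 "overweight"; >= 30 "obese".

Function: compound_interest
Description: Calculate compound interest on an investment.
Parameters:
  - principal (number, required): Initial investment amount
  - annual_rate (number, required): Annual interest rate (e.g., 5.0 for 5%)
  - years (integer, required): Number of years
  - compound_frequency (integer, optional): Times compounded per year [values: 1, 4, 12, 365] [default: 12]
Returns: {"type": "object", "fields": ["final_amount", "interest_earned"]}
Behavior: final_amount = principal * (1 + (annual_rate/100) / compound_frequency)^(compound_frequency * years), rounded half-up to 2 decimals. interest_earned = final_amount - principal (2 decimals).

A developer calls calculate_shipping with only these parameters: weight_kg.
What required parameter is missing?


Required parameters: weight_kg, destination
Provided: weight_kg
Missing: destination
destination


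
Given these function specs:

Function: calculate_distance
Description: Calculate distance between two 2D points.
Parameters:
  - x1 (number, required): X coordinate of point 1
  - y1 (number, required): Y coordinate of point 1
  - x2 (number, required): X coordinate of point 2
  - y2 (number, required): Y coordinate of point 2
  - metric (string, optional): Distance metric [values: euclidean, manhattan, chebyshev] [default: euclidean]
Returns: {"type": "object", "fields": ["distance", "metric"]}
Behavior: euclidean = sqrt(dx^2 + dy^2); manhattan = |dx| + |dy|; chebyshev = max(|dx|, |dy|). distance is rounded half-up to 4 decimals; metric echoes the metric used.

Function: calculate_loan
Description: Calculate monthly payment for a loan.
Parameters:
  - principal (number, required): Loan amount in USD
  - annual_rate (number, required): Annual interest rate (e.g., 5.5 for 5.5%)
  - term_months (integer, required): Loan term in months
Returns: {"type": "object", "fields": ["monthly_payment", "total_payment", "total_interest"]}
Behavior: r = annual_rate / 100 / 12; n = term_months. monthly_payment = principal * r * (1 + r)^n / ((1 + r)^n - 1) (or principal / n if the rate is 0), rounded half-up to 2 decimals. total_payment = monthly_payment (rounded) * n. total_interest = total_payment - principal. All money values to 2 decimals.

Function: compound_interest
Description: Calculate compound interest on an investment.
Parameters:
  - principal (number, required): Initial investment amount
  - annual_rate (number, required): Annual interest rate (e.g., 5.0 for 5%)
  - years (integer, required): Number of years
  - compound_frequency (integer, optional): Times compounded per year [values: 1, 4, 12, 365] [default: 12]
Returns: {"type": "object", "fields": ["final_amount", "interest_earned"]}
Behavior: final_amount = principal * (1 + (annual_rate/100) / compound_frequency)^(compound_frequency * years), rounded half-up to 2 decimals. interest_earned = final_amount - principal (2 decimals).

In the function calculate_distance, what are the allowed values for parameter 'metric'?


The calculate_distance spec declares:
  - metric (string, optional): Distance metric [values: euclidean, manhattan, chebyshev] [default: euclidean]
Allowed values:
euclidean, manhattan, chebyshev


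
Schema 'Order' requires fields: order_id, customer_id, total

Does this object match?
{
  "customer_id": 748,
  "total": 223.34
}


Checking required fields...
Missing: order_id
Invalid - missing required field 'order_id'


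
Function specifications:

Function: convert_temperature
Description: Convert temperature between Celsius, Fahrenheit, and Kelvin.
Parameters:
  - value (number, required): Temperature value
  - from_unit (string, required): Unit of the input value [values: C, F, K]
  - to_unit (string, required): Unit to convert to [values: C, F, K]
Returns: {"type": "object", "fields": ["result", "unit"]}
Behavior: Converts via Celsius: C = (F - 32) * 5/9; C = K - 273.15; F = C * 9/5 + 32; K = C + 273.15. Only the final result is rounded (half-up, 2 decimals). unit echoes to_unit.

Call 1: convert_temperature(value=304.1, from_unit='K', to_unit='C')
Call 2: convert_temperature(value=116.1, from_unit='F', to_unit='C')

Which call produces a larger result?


Call 1:
  To C: 304.1 - 273.15 = 30.95
  Target is C: 30.95
  Round to 2 decimals: 30.95
  -> 30.95 C
Call 2:
  To C: (116.1 - 32) * 5/9 = 46.722222
  Target is C: 46.722222
  Round to 2 decimals: 46.72
  -> 46.72 C
Call 2 (46.72 C)


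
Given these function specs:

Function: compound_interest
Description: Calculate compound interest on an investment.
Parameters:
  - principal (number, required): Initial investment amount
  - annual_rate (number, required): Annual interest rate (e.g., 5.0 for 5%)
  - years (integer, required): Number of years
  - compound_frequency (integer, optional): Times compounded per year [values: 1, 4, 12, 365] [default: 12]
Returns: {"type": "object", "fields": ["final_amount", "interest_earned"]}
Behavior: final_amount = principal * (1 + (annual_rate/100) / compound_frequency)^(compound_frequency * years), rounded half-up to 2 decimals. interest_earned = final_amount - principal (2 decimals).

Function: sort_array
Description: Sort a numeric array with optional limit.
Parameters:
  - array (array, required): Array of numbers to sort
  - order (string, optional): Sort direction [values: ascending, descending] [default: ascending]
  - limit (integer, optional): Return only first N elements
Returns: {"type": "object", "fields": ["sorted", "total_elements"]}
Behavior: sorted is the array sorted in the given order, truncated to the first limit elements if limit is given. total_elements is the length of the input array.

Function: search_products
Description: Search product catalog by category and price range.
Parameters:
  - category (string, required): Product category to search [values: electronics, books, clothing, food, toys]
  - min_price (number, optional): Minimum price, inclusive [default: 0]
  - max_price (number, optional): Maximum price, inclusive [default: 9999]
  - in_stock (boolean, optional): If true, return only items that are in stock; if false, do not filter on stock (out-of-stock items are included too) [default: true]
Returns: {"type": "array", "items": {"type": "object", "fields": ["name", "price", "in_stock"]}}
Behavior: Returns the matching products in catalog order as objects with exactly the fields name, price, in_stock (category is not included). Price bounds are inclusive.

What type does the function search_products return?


The search_products spec declares Returns: {"type": "array", "items": {"type": "object", "fields": ["name", "price", "in_stock"]}}
Type:
array


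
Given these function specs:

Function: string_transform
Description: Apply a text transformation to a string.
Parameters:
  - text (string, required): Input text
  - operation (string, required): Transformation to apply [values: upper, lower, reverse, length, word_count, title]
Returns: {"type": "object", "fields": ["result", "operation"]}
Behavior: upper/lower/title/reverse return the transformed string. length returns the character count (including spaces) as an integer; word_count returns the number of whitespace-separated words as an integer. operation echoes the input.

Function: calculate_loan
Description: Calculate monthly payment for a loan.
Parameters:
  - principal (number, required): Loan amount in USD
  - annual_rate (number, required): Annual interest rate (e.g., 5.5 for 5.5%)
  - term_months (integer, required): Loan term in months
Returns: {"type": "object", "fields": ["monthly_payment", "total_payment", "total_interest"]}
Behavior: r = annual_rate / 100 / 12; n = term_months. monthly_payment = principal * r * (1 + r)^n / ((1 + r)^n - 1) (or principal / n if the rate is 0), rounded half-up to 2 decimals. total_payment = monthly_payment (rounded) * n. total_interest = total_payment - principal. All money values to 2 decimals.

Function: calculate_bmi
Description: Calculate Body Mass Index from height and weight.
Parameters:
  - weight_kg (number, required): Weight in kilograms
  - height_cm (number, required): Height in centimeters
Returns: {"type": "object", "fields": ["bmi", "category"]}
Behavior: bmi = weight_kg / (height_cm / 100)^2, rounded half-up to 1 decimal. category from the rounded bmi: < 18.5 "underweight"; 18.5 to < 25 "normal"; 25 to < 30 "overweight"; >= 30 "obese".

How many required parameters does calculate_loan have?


Parameters of calculate_loan: principal (required), annual_rate (required), term_months (required)
Required count:
3


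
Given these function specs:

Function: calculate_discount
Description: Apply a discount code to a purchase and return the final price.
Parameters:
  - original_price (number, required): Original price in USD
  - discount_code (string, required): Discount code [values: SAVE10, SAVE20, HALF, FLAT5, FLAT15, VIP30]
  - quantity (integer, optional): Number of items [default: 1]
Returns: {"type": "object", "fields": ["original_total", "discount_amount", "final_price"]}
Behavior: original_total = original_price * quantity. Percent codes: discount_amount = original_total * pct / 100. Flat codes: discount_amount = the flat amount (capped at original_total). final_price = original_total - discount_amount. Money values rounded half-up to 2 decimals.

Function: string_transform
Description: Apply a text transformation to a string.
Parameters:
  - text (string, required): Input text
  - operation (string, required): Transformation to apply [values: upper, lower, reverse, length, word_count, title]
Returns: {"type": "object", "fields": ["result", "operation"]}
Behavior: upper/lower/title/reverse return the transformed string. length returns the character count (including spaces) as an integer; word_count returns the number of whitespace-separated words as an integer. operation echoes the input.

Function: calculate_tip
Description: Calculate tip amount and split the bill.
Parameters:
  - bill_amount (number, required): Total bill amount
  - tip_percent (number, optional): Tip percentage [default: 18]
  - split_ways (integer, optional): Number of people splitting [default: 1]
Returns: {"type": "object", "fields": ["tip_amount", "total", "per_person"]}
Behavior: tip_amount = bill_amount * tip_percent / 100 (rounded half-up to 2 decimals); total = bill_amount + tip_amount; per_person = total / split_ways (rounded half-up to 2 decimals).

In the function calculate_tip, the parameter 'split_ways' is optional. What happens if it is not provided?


The calculate_tip spec declares:
  - split_ways (integer, optional): Number of people splitting [default: 1]
It defaults to 1


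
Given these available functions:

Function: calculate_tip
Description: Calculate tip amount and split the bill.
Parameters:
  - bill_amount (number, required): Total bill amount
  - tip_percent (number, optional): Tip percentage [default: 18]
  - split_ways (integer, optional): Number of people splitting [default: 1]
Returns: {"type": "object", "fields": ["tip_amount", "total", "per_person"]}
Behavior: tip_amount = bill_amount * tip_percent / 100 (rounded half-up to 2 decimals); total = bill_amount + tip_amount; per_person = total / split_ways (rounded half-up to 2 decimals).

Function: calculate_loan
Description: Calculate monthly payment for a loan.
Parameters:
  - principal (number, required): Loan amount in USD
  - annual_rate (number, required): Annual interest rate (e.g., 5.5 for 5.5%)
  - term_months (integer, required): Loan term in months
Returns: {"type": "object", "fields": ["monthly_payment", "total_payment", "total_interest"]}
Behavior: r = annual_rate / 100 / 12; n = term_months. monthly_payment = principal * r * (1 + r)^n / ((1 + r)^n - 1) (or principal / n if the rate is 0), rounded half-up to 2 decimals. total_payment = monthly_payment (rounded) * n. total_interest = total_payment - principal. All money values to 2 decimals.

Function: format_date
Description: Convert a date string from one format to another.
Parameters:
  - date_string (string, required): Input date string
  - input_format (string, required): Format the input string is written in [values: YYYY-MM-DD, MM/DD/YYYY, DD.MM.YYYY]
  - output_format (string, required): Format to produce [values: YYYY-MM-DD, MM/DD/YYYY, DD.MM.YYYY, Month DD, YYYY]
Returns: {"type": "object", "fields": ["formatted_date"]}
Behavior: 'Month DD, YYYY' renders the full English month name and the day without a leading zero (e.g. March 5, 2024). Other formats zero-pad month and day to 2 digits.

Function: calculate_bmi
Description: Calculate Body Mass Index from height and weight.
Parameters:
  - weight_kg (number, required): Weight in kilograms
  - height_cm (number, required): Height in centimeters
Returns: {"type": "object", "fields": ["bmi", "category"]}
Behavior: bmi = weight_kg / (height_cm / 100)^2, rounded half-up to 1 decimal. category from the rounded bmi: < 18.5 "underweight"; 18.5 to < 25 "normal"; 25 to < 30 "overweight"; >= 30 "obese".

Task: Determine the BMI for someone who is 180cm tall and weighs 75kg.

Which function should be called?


The task needs a function whose description is: Calculate Body Mass Index from height and weight.
calculate_bmi


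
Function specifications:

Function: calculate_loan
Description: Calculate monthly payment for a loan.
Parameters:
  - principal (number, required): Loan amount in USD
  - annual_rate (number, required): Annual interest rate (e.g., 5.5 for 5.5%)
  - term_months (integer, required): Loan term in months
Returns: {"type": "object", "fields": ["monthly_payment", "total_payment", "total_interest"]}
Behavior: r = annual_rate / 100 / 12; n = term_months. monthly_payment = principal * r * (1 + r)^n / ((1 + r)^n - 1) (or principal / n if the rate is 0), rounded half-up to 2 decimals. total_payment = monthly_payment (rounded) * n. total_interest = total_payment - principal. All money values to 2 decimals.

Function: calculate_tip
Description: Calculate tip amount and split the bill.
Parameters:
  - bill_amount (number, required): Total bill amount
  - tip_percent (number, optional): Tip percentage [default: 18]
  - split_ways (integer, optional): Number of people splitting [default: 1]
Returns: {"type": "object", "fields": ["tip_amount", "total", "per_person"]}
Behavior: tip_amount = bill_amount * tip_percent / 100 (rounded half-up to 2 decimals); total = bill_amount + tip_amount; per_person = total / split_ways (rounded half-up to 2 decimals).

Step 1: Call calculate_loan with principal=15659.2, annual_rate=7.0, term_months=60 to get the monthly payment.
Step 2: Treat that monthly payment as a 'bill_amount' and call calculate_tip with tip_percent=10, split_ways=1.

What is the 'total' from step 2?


Step 1: calculate_loan(principal=15659.2, annual_rate=7.0, term_months=60)
  r = 7.0 / 100 / 12 = 0.005833333333 (keep full precision)
  (1 + r)^60 = 1.41762526
  monthly_payment = 15659.2 * 0.005833333333 * 1.41762526 / (1.41762526 - 1) = 310.070928 -> 310.07
  total_payment = 310.07 * 60 = 18604.20
  total_interest = 18604.20 - 15659.20 = 2945.00
  -> monthly_payment = 310.07
Step 2: calculate_tip(bill_amount=310.07, tip_percent=10, split_ways=1)
  tip_amount = 310.07 * 10/100 = 31.007 -> 31.01
  total = 310.07 + 31.01 = 341.08
  per_person = 341.08 / 1 = 341.08 -> 341.08
  -> total = 341.08
$341.08


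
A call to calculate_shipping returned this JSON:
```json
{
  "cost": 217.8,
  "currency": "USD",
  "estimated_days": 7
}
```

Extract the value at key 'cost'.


217.8


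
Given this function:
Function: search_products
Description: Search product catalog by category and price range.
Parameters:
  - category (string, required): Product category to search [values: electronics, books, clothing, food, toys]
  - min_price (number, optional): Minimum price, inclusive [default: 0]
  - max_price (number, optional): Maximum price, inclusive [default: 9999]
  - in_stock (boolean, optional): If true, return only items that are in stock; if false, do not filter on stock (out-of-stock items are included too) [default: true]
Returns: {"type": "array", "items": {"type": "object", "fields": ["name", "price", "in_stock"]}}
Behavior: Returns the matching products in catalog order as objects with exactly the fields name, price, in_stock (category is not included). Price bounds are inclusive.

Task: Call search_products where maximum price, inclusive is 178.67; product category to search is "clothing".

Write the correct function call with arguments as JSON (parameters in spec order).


Mapping each described value to its parameter name:
  'Maximum price, inclusive' -> max_price = 178.67
  'Product category to search' -> category = "clothing"
search_products({"category": "clothing", "max_price": 178.67})


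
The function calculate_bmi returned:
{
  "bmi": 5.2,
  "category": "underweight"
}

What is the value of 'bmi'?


5.2


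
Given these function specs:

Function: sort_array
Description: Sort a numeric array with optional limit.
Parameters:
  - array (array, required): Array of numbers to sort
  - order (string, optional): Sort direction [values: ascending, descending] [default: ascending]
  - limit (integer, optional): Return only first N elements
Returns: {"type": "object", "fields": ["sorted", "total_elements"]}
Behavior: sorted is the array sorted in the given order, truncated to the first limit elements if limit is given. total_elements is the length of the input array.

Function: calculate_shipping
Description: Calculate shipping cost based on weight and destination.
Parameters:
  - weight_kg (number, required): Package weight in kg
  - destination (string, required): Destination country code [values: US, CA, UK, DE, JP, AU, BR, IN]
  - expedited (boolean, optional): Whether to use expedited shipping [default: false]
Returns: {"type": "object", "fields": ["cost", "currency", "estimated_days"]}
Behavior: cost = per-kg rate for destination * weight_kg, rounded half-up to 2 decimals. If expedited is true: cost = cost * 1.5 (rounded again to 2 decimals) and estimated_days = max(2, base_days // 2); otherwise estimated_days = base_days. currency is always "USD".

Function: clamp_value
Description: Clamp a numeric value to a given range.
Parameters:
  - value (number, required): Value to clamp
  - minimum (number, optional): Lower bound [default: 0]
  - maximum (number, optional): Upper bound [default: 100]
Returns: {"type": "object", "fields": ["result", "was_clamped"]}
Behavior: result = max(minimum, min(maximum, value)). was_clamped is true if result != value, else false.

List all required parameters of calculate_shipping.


Parameters of calculate_shipping and their required/optional flag:
  weight_kg: required
  destination: required
  expedited: optional
destination, weight_kg


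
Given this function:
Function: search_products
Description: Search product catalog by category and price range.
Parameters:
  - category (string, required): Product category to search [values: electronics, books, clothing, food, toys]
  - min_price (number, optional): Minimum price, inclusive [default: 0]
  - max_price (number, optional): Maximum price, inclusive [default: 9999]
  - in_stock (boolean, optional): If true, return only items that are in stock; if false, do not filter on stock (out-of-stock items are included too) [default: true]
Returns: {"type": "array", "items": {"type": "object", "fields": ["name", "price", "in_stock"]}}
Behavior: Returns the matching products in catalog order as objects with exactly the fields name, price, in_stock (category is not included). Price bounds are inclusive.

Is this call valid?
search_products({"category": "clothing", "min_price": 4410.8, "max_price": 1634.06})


Checking all required parameters present and types match... All valid.
Valid


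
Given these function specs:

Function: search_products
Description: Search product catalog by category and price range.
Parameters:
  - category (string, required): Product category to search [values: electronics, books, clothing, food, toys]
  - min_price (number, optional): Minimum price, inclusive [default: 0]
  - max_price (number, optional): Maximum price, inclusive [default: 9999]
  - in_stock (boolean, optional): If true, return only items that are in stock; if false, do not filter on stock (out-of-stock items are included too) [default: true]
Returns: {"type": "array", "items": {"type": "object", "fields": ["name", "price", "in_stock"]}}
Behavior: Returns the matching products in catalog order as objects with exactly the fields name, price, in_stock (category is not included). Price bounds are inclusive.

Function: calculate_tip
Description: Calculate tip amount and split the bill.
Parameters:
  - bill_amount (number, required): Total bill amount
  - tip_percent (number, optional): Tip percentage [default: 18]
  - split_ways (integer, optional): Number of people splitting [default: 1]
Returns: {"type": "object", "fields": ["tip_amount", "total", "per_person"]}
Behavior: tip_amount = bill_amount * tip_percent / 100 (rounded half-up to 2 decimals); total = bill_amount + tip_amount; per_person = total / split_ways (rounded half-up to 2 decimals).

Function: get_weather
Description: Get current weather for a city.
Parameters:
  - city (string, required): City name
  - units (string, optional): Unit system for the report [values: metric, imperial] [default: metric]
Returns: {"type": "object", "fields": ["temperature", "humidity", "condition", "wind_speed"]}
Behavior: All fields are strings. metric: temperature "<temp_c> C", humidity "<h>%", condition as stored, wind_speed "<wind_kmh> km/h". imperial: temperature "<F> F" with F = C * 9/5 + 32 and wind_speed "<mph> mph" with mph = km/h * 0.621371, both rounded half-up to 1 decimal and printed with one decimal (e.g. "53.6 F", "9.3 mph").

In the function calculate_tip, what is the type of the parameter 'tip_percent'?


The calculate_tip spec declares:
  - tip_percent (number, optional): Tip percentage [default: 18]
Type:
number


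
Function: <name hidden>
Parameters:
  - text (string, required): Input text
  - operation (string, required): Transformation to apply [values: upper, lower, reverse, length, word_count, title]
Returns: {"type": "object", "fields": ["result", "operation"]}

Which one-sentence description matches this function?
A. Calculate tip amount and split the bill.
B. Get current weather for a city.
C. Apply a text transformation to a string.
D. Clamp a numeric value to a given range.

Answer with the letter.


Parameters text, operation and return ["result", "operation"] fit: Apply a text transformation to a string.
C


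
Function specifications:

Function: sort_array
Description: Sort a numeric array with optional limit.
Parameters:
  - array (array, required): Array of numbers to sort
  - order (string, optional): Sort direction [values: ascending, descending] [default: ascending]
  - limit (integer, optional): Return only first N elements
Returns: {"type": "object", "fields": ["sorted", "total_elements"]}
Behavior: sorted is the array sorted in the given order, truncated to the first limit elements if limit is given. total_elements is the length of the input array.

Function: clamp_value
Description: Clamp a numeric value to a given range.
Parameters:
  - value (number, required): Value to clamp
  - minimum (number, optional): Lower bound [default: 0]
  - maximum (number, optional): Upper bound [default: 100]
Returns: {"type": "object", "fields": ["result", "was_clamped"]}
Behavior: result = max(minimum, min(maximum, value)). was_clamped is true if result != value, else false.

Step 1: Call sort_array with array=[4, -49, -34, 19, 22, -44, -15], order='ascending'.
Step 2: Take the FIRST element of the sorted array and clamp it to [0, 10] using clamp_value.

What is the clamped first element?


Step 1: sort_array(order=ascending)
  sorted: [-49, -44, -34, -15, 4, 19, 22]
  -> first element = -49
Step 2: clamp_value(value=-49, minimum=0, maximum=10)
  result = max(0, min(10, -49)) = max(0, -49) = 0
  was_clamped = (0 != -49) = true
  -> result = 0
0


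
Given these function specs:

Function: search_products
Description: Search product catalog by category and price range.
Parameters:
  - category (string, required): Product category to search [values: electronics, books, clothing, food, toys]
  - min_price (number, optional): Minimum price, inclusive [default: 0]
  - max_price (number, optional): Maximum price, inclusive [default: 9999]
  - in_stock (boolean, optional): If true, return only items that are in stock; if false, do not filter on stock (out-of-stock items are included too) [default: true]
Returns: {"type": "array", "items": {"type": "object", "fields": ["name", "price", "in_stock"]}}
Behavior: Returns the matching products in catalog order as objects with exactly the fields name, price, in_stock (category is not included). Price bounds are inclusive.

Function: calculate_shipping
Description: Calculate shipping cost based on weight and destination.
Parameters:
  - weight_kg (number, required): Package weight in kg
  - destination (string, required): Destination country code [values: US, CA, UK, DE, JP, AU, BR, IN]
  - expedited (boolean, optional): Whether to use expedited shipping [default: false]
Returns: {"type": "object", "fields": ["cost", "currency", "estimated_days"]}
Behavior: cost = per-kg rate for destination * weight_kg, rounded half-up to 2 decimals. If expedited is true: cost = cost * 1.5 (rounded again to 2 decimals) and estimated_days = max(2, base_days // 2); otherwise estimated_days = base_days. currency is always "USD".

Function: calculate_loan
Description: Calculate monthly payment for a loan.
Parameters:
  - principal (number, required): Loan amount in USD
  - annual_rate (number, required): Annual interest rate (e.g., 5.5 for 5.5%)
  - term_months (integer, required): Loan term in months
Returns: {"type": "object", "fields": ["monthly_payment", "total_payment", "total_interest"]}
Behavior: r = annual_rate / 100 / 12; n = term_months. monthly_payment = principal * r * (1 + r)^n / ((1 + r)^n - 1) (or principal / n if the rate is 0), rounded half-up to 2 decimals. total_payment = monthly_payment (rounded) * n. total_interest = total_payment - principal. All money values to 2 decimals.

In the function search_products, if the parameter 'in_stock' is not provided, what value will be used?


The search_products spec declares:
  - in_stock (boolean, optional): If true, return only items that are in stock; if false, do not filter on stock (out-of-stock items are included too) [default: true]
Default:
true


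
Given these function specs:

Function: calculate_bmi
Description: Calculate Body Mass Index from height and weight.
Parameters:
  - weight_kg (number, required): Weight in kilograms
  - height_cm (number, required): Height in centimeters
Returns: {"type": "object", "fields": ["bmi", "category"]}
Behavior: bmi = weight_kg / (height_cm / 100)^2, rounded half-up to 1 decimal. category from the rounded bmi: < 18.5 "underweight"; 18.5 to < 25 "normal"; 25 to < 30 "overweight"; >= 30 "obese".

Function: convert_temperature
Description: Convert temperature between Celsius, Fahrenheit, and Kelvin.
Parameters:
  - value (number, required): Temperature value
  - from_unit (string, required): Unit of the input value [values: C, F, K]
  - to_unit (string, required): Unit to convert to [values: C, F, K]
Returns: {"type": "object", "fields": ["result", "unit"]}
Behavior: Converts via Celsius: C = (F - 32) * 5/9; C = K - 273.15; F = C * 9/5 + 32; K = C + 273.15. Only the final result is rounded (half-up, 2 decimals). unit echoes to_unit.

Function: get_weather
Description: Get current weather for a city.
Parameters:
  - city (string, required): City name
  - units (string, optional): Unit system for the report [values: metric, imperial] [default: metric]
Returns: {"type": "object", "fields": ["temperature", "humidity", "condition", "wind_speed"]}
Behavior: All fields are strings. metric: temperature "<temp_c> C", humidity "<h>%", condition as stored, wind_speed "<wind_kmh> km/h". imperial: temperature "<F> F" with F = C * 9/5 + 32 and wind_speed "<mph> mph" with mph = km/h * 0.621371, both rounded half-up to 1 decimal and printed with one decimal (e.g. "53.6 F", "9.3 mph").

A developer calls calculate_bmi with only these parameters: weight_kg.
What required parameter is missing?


Required parameters: weight_kg, height_cm
Provided: weight_kg
Missing: height_cm
height_cm


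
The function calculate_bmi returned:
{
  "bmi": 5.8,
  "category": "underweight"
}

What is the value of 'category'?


underweight


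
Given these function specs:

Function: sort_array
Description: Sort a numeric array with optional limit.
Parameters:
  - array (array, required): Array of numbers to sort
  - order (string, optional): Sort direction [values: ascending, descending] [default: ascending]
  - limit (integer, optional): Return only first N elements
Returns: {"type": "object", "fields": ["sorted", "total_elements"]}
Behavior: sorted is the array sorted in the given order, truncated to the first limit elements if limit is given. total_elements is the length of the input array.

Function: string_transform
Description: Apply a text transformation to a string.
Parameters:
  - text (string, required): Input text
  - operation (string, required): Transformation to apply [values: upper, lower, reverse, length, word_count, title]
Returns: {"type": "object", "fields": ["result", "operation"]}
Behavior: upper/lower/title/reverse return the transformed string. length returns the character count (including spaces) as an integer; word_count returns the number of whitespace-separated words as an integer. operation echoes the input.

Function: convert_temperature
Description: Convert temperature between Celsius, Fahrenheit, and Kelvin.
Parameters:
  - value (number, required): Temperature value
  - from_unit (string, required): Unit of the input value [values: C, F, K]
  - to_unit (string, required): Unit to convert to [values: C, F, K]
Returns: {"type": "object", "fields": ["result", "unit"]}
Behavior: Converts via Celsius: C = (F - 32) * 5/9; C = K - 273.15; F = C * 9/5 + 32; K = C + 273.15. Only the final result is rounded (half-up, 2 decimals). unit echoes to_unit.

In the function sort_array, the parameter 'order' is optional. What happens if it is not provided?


The sort_array spec declares:
  - order (string, optional): Sort direction [values: ascending, descending] [default: ascending]
It defaults to ascending
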